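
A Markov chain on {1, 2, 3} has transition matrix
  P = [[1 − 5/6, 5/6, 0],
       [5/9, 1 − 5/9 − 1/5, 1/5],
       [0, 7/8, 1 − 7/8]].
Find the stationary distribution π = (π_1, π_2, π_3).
π = (70/199, 105/199, 24/199)

This is a birth-death chain on three states, which satisfies detailed balance: π_1 · P_{12} = π_2 · P_{21} and π_2 · P_{23} = π_3 · P_{32}.
From π_1 · 5/6 = π_2 · 5/9: π_2/π_1 = (5/6)/(5/9) = 3/2.
From π_2 · 1/5 = π_3 · 7/8: π_3/π_2 = (1/5)/(7/8) = 8/35.
Take π_1 proportional to 1; then unnormalized π = (1, 3/2, 12/35). Normalize by dividing by the sum 199/70:
  π = (70/199, 105/199, 24/199).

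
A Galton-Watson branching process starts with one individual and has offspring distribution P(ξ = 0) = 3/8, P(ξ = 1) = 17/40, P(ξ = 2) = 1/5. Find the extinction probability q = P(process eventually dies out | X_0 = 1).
q = 1

Mean offspring μ = 0·3/8 + 1·17/40 + 2·1/5 = 33/40 ≤ 1. For μ ≤ 1 with offspring not concentrated at 1, the Galton-Watson process goes extinct almost surely, so q = 1.
(Algebraic check: The pgf is f(s) = 3/8 + 17/40·s + 1/5·s². The extinction probability q is the smallest fixed point of f in [0, 1]. Setting s = f(s):
  1/5·s² + (17/40 − 1)·s + 3/8 = 0
  1/5·s² − (3/8 + 1/5)·s + 3/8 = 0
which factors as (s − 1)·(1/5·s − 3/8) = 0, giving roots s = 1 and s = (3/8)/(1/5) = 15/8. Since 15/8 ≥ 1, the smallest root in [0, 1] is s = 1.)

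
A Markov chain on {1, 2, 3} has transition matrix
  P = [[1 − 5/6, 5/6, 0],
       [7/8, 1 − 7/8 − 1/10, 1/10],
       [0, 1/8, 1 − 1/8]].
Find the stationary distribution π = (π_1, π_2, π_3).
π = (7/19, 20/57, 16/57)

This is a birth-death chain on three states, which satisfies detailed balance: π_1 · P_{12} = π_2 · P_{21} and π_2 · P_{23} = π_3 · P_{32}.
From π_1 · 5/6 = π_2 · 7/8: π_2/π_1 = (5/6)/(7/8) = 20/21.
From π_2 · 1/10 = π_3 · 1/8: π_3/π_2 = (1/10)/(1/8) = 4/5.
Take π_1 proportional to 1; then unnormalized π = (1, 20/21, 16/21). Normalize by dividing by the sum 19/7:
  π = (7/19, 20/57, 16/57).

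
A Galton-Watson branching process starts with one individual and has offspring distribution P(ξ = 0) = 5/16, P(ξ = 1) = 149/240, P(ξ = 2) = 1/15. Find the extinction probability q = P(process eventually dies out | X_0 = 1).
q = 1

Mean offspring μ = 0·5/16 + 1·149/240 + 2·1/15 = 181/240 ≤ 1. For μ ≤ 1 with offspring not concentrated at 1, the Galton-Watson process goes extinct almost surely, so q = 1.
(Algebraic check: The pgf is f(s) = 5/16 + 149/240·s + 1/15·s². The extinction probability q is the smallest fixed point of f in [0, 1]. Setting s = f(s):
  1/15·s² + (149/240 − 1)·s + 5/16 = 0
  1/15·s² − (5/16 + 1/15)·s + 5/16 = 0
which factors as (s − 1)·(1/15·s − 5/16) = 0, giving roots s = 1 and s = (5/16)/(1/15) = 75/16. Since 75/16 ≥ 1, the smallest root in [0, 1] is s = 1.)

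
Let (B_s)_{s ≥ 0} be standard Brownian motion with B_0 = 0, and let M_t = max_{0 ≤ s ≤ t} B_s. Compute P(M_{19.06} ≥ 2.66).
P(M_{19.06} ≥ 2.66) = 2·P(B_{19.06} ≥ 2.66) = 2(1 − Φ(2.66/√19.06)) ≈ 0.5423

By the reflection principle for Brownian motion, P(M_t ≥ a) = 2 · P(B_t ≥ a) for a ≥ 0. Since B_t ~ N(0, t), P(B_t ≥ 2.66) = 1 − Φ(2.66/√t) = 1 − Φ(2.66/√19.06) = 1 − Φ(0.6093). So
  P(M_{19.06} ≥ 2.66) = 2(1 − Φ(0.6093)) ≈ 0.5423.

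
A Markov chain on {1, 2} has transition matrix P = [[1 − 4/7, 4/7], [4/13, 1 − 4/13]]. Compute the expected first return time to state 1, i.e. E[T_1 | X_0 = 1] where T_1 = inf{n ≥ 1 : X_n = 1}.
E[T_1 | X_0 = 1] = 1/π_1 = 20/7

For an irreducible recurrent Markov chain with stationary distribution π, E[T_i | X_0 = i] = 1/π_i (Kac's formula). Here π_1 = (4/13)/(4/7 + 4/13) = (4/13)/(80/91) = 7/20, so E[T_1 | X_0 = 1] = 1/π_1 = (4/7 + 4/13)/(4/13) = (80/91)/(4/13) = 20/7.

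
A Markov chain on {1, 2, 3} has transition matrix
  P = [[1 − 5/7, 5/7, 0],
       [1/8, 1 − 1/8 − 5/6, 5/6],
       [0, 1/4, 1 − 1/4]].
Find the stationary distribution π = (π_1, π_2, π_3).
π = (21/541, 120/541, 400/541)

This is a birth-death chain on three states, which satisfies detailed balance: π_1 · P_{12} = π_2 · P_{21} and π_2 · P_{23} = π_3 · P_{32}.
From π_1 · 5/7 = π_2 · 1/8: π_2/π_1 = (5/7)/(1/8) = 40/7.
From π_2 · 5/6 = π_3 · 1/4: π_3/π_2 = (5/6)/(1/4) = 10/3.
Take π_1 proportional to 1; then unnormalized π = (1, 40/7, 400/21). Normalize by dividing by the sum 541/21:
  π = (21/541, 120/541, 400/541).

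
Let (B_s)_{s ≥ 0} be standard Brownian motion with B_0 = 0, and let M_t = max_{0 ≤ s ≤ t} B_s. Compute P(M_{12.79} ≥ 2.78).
P(M_{12.79} ≥ 2.78) = 2·P(B_{12.79} ≥ 2.78) = 2(1 − Φ(2.78/√12.79)) ≈ 0.4370

By the reflection principle for Brownian motion, P(M_t ≥ a) = 2 · P(B_t ≥ a) for a ≥ 0. Since B_t ~ N(0, t), P(B_t ≥ 2.78) = 1 − Φ(2.78/√t) = 1 − Φ(2.78/√12.79) = 1 − Φ(0.7773). So
  P(M_{12.79} ≥ 2.78) = 2(1 − Φ(0.7773)) ≈ 0.4370.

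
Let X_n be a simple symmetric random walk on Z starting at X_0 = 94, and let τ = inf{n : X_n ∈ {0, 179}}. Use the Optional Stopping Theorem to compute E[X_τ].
E[X_τ] = 94

X_n is a martingale and τ is a bounded-mean stopping time (indeed τ is finite a.s. with bounded expectation since the walk is in a bounded region). By the OST, E[X_τ] = E[X_0] = 94. Equivalently: E[X_τ] = 179 · P(hit 179 first) + 0 · P(hit 0 first) = 179 · (94/179) = 94.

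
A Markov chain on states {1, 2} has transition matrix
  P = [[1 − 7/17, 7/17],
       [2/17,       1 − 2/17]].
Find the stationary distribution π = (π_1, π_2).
π_1 = 2/9, π_2 = 7/9

Solve πP = π with π_1 + π_2 = 1. From πP = π: π_1 · (1 − 7/17) + π_2 · 2/17 = π_1 ⇒ π_2 · 2/17 = π_1 · 7/17 ⇒ π_2/π_1 = (7/17)/(2/17) = 7/2. Together with π_1 + π_2 = 1:
  π_1 = (2/17)/(7/17 + 2/17) = (2/17)/(9/17) = 2/9,
  π_2 = (7/17)/(7/17 + 2/17) = (7/17)/(9/17) = 7/9.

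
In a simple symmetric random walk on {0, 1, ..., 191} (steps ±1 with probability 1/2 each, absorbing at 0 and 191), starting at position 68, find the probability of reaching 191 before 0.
P(hit 191 before 0) = 68/191

Let u_k = P(hit 191 before 0 | start at k). Then u_0 = 0, u_191 = 1, and u_k = u_{k-1}/2 + u_{k+1}/2 for 1 ≤ k ≤ 190. This harmonic recurrence is solved by u_k = k/191, giving u_68 = 68/191.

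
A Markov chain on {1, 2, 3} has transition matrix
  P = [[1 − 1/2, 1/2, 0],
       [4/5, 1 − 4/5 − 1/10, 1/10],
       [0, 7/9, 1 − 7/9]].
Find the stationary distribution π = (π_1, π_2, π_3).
π = (112/191, 70/191, 9/191)

This is a birth-death chain on three states, which satisfies detailed balance: π_1 · P_{12} = π_2 · P_{21} and π_2 · P_{23} = π_3 · P_{32}.
From π_1 · 1/2 = π_2 · 4/5: π_2/π_1 = (1/2)/(4/5) = 5/8.
From π_2 · 1/10 = π_3 · 7/9: π_3/π_2 = (1/10)/(7/9) = 9/70.
Take π_1 proportional to 1; then unnormalized π = (1, 5/8, 9/112). Normalize by dividing by the sum 191/112:
  π = (112/191, 70/191, 9/191).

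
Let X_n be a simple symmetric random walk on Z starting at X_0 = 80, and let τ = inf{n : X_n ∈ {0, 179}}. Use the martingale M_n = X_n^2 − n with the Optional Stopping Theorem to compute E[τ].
E[τ] = 7920

M_n = X_n^2 − n is a martingale (since E[X_{n+1}^2 | F_n] = X_n^2 + 1). By OST (τ has finite mean in a bounded region), E[M_τ] = E[M_0] = X_0^2 − 0 = 80^2 = 6400. Also E[M_τ] = E[X_τ^2] − E[τ]. The walk exits at 0 or 179, with P(hit 179 first) = 80/179, so E[X_τ^2] = 179^2 · 80/179 + 0 = 14320. Thus E[τ] = E[X_τ^2] − E[M_τ] = 14320 − 6400 = 7920 = 80(179 − 80) = 7920.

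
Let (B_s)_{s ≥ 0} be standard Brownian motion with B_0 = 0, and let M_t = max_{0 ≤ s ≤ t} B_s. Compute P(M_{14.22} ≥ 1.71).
P(M_{14.22} ≥ 1.71) = 2·P(B_{14.22} ≥ 1.71) = 2(1 − Φ(1.71/√14.22)) ≈ 0.6502

By the reflection principle for Brownian motion, P(M_t ≥ a) = 2 · P(B_t ≥ a) for a ≥ 0. Since B_t ~ N(0, t), P(B_t ≥ 1.71) = 1 − Φ(1.71/√t) = 1 − Φ(1.71/√14.22) = 1 − Φ(0.4535). So
  P(M_{14.22} ≥ 1.71) = 2(1 − Φ(0.4535)) ≈ 0.6502.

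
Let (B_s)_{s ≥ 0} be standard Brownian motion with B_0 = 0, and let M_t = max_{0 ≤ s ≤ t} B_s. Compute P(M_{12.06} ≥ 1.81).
P(M_{12.06} ≥ 1.81) = 2·P(B_{12.06} ≥ 1.81) = 2(1 − Φ(1.81/√12.06)) ≈ 0.6022

By the reflection principle for Brownian motion, P(M_t ≥ a) = 2 · P(B_t ≥ a) for a ≥ 0. Since B_t ~ N(0, t), P(B_t ≥ 1.81) = 1 − Φ(1.81/√t) = 1 − Φ(1.81/√12.06) = 1 − Φ(0.5212). So
  P(M_{12.06} ≥ 1.81) = 2(1 − Φ(0.5212)) ≈ 0.6022.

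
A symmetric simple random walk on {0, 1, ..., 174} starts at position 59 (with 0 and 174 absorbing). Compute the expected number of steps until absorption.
E[τ | X_0 = 59] = 6785

Let v_k = E[τ | X_0 = k]. Boundary: v_0 = v_174 = 0. Recurrence: v_k = 1 + (v_{k-1} + v_{k+1})/2 for 1 ≤ k ≤ 173. The particular solution to v_k − (v_{k-1} + v_{k+1})/2 = 1 is v_k = −k^2. Adding homogeneous solution A + B k and matching boundaries gives v_k = k (174 − k). Substituting k = 59: v_59 = 59 · 115 = 6785.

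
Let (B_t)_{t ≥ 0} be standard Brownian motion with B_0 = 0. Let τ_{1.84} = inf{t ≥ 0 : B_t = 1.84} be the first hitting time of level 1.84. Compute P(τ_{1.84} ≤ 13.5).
P(τ_{1.84} ≤ 13.5) = 2(1 − Φ(1.84/√13.5)) = 2(1 − Φ(0.5008)) ≈ 0.6165

By the reflection principle for standard BM, P(τ_b ≤ t) = 2 · P(B_t ≥ b). Since B_t ~ N(0, t), P(B_t ≥ 1.84) = 1 − Φ(1.84/√t) = 1 − Φ(1.84/√13.5) = 1 − Φ(0.5008) ≈ 0.30826. Doubling: P(τ_{1.84} ≤ 13.5) ≈ 2 · 0.30826 = 0.61652 ≈ 0.6165.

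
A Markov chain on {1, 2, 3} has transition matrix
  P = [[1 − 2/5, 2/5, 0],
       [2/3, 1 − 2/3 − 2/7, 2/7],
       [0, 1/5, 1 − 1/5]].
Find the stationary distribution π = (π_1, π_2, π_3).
π = (35/86, 21/86, 15/43)

This is a birth-death chain on three states, which satisfies detailed balance: π_1 · P_{12} = π_2 · P_{21} and π_2 · P_{23} = π_3 · P_{32}.
From π_1 · 2/5 = π_2 · 2/3: π_2/π_1 = (2/5)/(2/3) = 3/5.
From π_2 · 2/7 = π_3 · 1/5: π_3/π_2 = (2/7)/(1/5) = 10/7.
Take π_1 proportional to 1; then unnormalized π = (1, 3/5, 6/7). Normalize by dividing by the sum 86/35:
  π = (35/86, 21/86, 15/43).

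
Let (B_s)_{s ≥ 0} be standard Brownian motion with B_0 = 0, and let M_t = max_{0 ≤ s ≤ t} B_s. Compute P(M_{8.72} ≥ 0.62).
P(M_{8.72} ≥ 0.62) = 2·P(B_{8.72} ≥ 0.62) = 2(1 − Φ(0.62/√8.72)) ≈ 0.8337

By the reflection principle for Brownian motion, P(M_t ≥ a) = 2 · P(B_t ≥ a) for a ≥ 0. Since B_t ~ N(0, t), P(B_t ≥ 0.62) = 1 − Φ(0.62/√t) = 1 − Φ(0.62/√8.72) = 1 − Φ(0.2100). So
  P(M_{8.72} ≥ 0.62) = 2(1 − Φ(0.2100)) ≈ 0.8337.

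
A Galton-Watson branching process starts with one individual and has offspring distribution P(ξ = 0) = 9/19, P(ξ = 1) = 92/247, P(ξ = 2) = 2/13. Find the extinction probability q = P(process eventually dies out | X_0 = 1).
q = 1

Mean offspring μ = 0·9/19 + 1·92/247 + 2·2/13 = 168/247 ≤ 1. For μ ≤ 1 with offspring not concentrated at 1, the Galton-Watson process goes extinct almost surely, so q = 1.
(Algebraic check: The pgf is f(s) = 9/19 + 92/247·s + 2/13·s². The extinction probability q is the smallest fixed point of f in [0, 1]. Setting s = f(s):
  2/13·s² + (92/247 − 1)·s + 9/19 = 0
  2/13·s² − (9/19 + 2/13)·s + 9/19 = 0
which factors as (s − 1)·(2/13·s − 9/19) = 0, giving roots s = 1 and s = (9/19)/(2/13) = 117/38. Since 117/38 ≥ 1, the smallest root in [0, 1] is s = 1.)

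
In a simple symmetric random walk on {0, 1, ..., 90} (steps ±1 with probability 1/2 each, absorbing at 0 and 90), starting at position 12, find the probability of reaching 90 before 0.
P(hit 90 before 0) = 12/90 = 2/15

Let u_k = P(hit 90 before 0 | start at k). Then u_0 = 0, u_90 = 1, and u_k = u_{k-1}/2 + u_{k+1}/2 for 1 ≤ k ≤ 89. This harmonic recurrence is solved by u_k = k/90, giving u_12 = 12/90 = 2/15.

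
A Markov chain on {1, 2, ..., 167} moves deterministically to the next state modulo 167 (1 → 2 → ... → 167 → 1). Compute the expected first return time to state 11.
E[T_11 | X_0 = 11] = 167

The chain cycles deterministically, so starting at state 11 it returns in exactly 167 steps. Equivalently, the stationary distribution is uniform π_j = 1/167 for every state j, so by Kac's formula E[T_11] = 1/π_11 = 167.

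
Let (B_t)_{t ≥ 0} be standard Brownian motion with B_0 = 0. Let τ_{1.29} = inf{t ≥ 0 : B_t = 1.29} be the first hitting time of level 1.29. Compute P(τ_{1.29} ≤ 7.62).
P(τ_{1.29} ≤ 7.62) = 2(1 − Φ(1.29/√7.62)) = 2(1 − Φ(0.4673)) ≈ 0.6403

By the reflection principle for standard BM, P(τ_b ≤ t) = 2 · P(B_t ≥ b). Since B_t ~ N(0, t), P(B_t ≥ 1.29) = 1 − Φ(1.29/√t) = 1 − Φ(1.29/√7.62) = 1 − Φ(0.4673) ≈ 0.32014. Doubling: P(τ_{1.29} ≤ 7.62) ≈ 2 · 0.32014 = 0.64028 ≈ 0.6403.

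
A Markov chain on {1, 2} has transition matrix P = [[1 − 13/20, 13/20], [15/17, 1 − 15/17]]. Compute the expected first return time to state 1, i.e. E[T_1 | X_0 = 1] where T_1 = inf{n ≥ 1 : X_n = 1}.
E[T_1 | X_0 = 1] = 1/π_1 = 521/300

For an irreducible recurrent Markov chain with stationary distribution π, E[T_i | X_0 = i] = 1/π_i (Kac's formula). Here π_1 = (15/17)/(13/20 + 15/17) = (15/17)/(521/340) = 300/521, so E[T_1 | X_0 = 1] = 1/π_1 = (13/20 + 15/17)/(15/17) = (521/340)/(15/17) = 521/300.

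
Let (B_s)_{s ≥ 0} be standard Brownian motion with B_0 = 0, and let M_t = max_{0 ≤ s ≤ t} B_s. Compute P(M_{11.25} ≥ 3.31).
P(M_{11.25} ≥ 3.31) = 2·P(B_{11.25} ≥ 3.31) = 2(1 − Φ(3.31/√11.25)) ≈ 0.3237

By the reflection principle for Brownian motion, P(M_t ≥ a) = 2 · P(B_t ≥ a) for a ≥ 0. Since B_t ~ N(0, t), P(B_t ≥ 3.31) = 1 − Φ(3.31/√t) = 1 − Φ(3.31/√11.25) = 1 − Φ(0.9869). So
  P(M_{11.25} ≥ 3.31) = 2(1 − Φ(0.9869)) ≈ 0.3237.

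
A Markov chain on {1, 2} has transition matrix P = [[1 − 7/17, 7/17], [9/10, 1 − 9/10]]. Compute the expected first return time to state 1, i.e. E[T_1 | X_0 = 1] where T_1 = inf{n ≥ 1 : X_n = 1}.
E[T_1 | X_0 = 1] = 1/π_1 = 223/153

For an irreducible recurrent Markov chain with stationary distribution π, E[T_i | X_0 = i] = 1/π_i (Kac's formula). Here π_1 = (9/10)/(7/17 + 9/10) = (9/10)/(223/170) = 153/223, so E[T_1 | X_0 = 1] = 1/π_1 = (7/17 + 9/10)/(9/10) = (223/170)/(9/10) = 223/153.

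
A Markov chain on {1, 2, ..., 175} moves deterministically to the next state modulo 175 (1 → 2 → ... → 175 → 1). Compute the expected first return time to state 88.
E[T_88 | X_0 = 88] = 175

The chain cycles deterministically, so starting at state 88 it returns in exactly 175 steps. Equivalently, the stationary distribution is uniform π_j = 1/175 for every state j, so by Kac's formula E[T_88] = 1/π_88 = 175.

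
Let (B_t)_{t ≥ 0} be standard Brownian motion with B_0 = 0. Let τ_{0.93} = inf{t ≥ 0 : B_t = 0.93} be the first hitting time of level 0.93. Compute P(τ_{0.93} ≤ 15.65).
P(τ_{0.93} ≤ 15.65) = 2(1 − Φ(0.93/√15.65)) = 2(1 − Φ(0.2351)) ≈ 0.8141

By the reflection principle for standard BM, P(τ_b ≤ t) = 2 · P(B_t ≥ b). Since B_t ~ N(0, t), P(B_t ≥ 0.93) = 1 − Φ(0.93/√t) = 1 − Φ(0.93/√15.65) = 1 − Φ(0.2351) ≈ 0.40707. Doubling: P(τ_{0.93} ≤ 15.65) ≈ 2 · 0.40707 = 0.81414 ≈ 0.8141.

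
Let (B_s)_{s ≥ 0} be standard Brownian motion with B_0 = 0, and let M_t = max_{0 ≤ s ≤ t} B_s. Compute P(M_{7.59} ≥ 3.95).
P(M_{7.59} ≥ 3.95) = 2·P(B_{7.59} ≥ 3.95) = 2(1 − Φ(3.95/√7.59)) ≈ 0.1516

By the reflection principle for Brownian motion, P(M_t ≥ a) = 2 · P(B_t ≥ a) for a ≥ 0. Since B_t ~ N(0, t), P(B_t ≥ 3.95) = 1 − Φ(3.95/√t) = 1 − Φ(3.95/√7.59) = 1 − Φ(1.4338). So
  P(M_{7.59} ≥ 3.95) = 2(1 − Φ(1.4338)) ≈ 0.1516.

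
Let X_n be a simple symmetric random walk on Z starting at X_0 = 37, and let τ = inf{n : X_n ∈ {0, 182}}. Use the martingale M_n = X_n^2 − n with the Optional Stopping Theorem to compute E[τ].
E[τ] = 5365

M_n = X_n^2 − n is a martingale (since E[X_{n+1}^2 | F_n] = X_n^2 + 1). By OST (τ has finite mean in a bounded region), E[M_τ] = E[M_0] = X_0^2 − 0 = 37^2 = 1369. Also E[M_τ] = E[X_τ^2] − E[τ]. The walk exits at 0 or 182, with P(hit 182 first) = 37/182, so E[X_τ^2] = 182^2 · 37/182 + 0 = 6734. Thus E[τ] = E[X_τ^2] − E[M_τ] = 6734 − 1369 = 5365 = 37(182 − 37) = 5365.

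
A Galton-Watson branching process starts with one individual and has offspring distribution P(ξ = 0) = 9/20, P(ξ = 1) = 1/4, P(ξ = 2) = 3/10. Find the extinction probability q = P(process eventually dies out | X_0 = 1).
q = 1

Mean offspring μ = 0·9/20 + 1·1/4 + 2·3/10 = 17/20 ≤ 1. For μ ≤ 1 with offspring not concentrated at 1, the Galton-Watson process goes extinct almost surely, so q = 1.
(Algebraic check: The pgf is f(s) = 9/20 + 1/4·s + 3/10·s². The extinction probability q is the smallest fixed point of f in [0, 1]. Setting s = f(s):
  3/10·s² + (1/4 − 1)·s + 9/20 = 0
  3/10·s² − (9/20 + 3/10)·s + 9/20 = 0
which factors as (s − 1)·(3/10·s − 9/20) = 0, giving roots s = 1 and s = (9/20)/(3/10) = 3/2. Since 3/2 ≥ 1, the smallest root in [0, 1] is s = 1.)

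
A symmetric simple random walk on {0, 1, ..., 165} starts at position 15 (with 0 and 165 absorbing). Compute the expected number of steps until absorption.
E[τ | X_0 = 15] = 2250

Let v_k = E[τ | X_0 = k]. Boundary: v_0 = v_165 = 0. Recurrence: v_k = 1 + (v_{k-1} + v_{k+1})/2 for 1 ≤ k ≤ 164. The particular solution to v_k − (v_{k-1} + v_{k+1})/2 = 1 is v_k = −k^2. Adding homogeneous solution A + B k and matching boundaries gives v_k = k (165 − k). Substituting k = 15: v_15 = 15 · 150 = 2250.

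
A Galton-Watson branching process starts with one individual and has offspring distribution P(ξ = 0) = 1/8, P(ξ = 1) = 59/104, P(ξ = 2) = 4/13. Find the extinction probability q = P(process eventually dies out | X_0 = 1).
q = 13/32

The pgf is f(s) = 1/8 + 59/104·s + 4/13·s². The extinction probability q is the smallest fixed point of f in [0, 1]. Setting s = f(s):
  4/13·s² + (59/104 − 1)·s + 1/8 = 0
  4/13·s² − (1/8 + 4/13)·s + 1/8 = 0
which factors as (s − 1)·(4/13·s − 1/8) = 0, giving roots s = 1 and s = (1/8)/(4/13) = 13/32.
Mean offspring μ = 59/104 + 2·4/13 = 123/104 > 1 (supercritical), so q < 1. The extinction probability is the smaller root: q = (1/8)/(4/13) = 13/32.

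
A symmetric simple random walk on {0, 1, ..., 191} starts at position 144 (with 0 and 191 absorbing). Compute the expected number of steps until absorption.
E[τ | X_0 = 144] = 6768

Let v_k = E[τ | X_0 = k]. Boundary: v_0 = v_191 = 0. Recurrence: v_k = 1 + (v_{k-1} + v_{k+1})/2 for 1 ≤ k ≤ 190. The particular solution to v_k − (v_{k-1} + v_{k+1})/2 = 1 is v_k = −k^2. Adding homogeneous solution A + B k and matching boundaries gives v_k = k (191 − k). Substituting k = 144: v_144 = 144 · 47 = 6768.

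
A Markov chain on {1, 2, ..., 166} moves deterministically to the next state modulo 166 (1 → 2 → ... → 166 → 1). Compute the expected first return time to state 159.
E[T_159 | X_0 = 159] = 166

The chain cycles deterministically, so starting at state 159 it returns in exactly 166 steps. Equivalently, the stationary distribution is uniform π_j = 1/166 for every state j, so by Kac's formula E[T_159] = 1/π_159 = 166.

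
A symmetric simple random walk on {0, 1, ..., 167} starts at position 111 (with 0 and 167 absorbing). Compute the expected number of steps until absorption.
E[τ | X_0 = 111] = 6216

Let v_k = E[τ | X_0 = k]. Boundary: v_0 = v_167 = 0. Recurrence: v_k = 1 + (v_{k-1} + v_{k+1})/2 for 1 ≤ k ≤ 166. The particular solution to v_k − (v_{k-1} + v_{k+1})/2 = 1 is v_k = −k^2. Adding homogeneous solution A + B k and matching boundaries gives v_k = k (167 − k). Substituting k = 111: v_111 = 111 · 56 = 6216.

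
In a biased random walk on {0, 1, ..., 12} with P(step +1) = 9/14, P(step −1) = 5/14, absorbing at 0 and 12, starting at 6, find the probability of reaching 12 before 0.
P(hit 12 before 0) = (1 − (5/9)^6) / (1 − (5/9)^12) = 531441/547066

Let u_k denote P(reach 12 before 0 | start at k). Boundary: u_0 = 0, u_12 = 1. Recurrence: u_k = 9/14·u_{k+1} + 5/14·u_{k-1} for 1 ≤ k ≤ 11. Try u_k = A + B·r^k with r = q/p = (5/14)/(9/14) = 5/9. Substitution satisfies the recurrence; boundary conditions give:
  u_k = (1 − r^k) / (1 − r^N) = (1 − (5/9)^6) / (1 − (5/9)^12) = 531441/547066.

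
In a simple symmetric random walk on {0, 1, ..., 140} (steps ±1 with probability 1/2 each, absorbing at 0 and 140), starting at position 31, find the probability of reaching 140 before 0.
P(hit 140 before 0) = 31/140

Let u_k = P(hit 140 before 0 | start at k). Then u_0 = 0, u_140 = 1, and u_k = u_{k-1}/2 + u_{k+1}/2 for 1 ≤ k ≤ 139. This harmonic recurrence is solved by u_k = k/140, giving u_31 = 31/140.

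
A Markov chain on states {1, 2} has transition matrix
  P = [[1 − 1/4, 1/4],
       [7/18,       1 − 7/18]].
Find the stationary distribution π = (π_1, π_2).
π_1 = 14/23, π_2 = 9/23

Solve πP = π with π_1 + π_2 = 1. From πP = π: π_1 · (1 − 1/4) + π_2 · 7/18 = π_1 ⇒ π_2 · 7/18 = π_1 · 1/4 ⇒ π_2/π_1 = (1/4)/(7/18) = 9/14. Together with π_1 + π_2 = 1:
  π_1 = (7/18)/(1/4 + 7/18) = (7/18)/(23/36) = 14/23,
  π_2 = (1/4)/(1/4 + 7/18) = (1/4)/(23/36) = 9/23.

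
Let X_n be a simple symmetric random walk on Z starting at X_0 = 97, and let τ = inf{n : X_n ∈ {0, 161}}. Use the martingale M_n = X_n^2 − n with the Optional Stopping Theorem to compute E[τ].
E[τ] = 6208

M_n = X_n^2 − n is a martingale (since E[X_{n+1}^2 | F_n] = X_n^2 + 1). By OST (τ has finite mean in a bounded region), E[M_τ] = E[M_0] = X_0^2 − 0 = 97^2 = 9409. Also E[M_τ] = E[X_τ^2] − E[τ]. The walk exits at 0 or 161, with P(hit 161 first) = 97/161, so E[X_τ^2] = 161^2 · 97/161 + 0 = 15617. Thus E[τ] = E[X_τ^2] − E[M_τ] = 15617 − 9409 = 6208 = 97(161 − 97) = 6208.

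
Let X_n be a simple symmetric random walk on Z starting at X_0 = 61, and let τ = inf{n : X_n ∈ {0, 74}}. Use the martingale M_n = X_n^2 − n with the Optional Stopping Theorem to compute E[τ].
E[τ] = 793

M_n = X_n^2 − n is a martingale (since E[X_{n+1}^2 | F_n] = X_n^2 + 1). By OST (τ has finite mean in a bounded region), E[M_τ] = E[M_0] = X_0^2 − 0 = 61^2 = 3721. Also E[M_τ] = E[X_τ^2] − E[τ]. The walk exits at 0 or 74, with P(hit 74 first) = 61/74, so E[X_τ^2] = 74^2 · 61/74 + 0 = 4514. Thus E[τ] = E[X_τ^2] − E[M_τ] = 4514 − 3721 = 793 = 61(74 − 61) = 793.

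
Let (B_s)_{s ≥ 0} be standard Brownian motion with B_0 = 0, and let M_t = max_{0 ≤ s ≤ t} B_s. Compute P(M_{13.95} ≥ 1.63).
P(M_{13.95} ≥ 1.63) = 2·P(B_{13.95} ≥ 1.63) = 2(1 − Φ(1.63/√13.95)) ≈ 0.6625

By the reflection principle for Brownian motion, P(M_t ≥ a) = 2 · P(B_t ≥ a) for a ≥ 0. Since B_t ~ N(0, t), P(B_t ≥ 1.63) = 1 − Φ(1.63/√t) = 1 − Φ(1.63/√13.95) = 1 − Φ(0.4364). So
  P(M_{13.95} ≥ 1.63) = 2(1 − Φ(0.4364)) ≈ 0.6625.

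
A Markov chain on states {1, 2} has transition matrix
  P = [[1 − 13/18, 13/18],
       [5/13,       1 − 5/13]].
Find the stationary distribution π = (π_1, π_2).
π_1 = 90/259, π_2 = 169/259

Solve πP = π with π_1 + π_2 = 1. From πP = π: π_1 · (1 − 13/18) + π_2 · 5/13 = π_1 ⇒ π_2 · 5/13 = π_1 · 13/18 ⇒ π_2/π_1 = (13/18)/(5/13) = 169/90. Together with π_1 + π_2 = 1:
  π_1 = (5/13)/(13/18 + 5/13) = (5/13)/(259/234) = 90/259,
  π_2 = (13/18)/(13/18 + 5/13) = (13/18)/(259/234) = 169/259.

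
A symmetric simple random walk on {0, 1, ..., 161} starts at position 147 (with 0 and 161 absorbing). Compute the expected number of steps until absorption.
E[τ | X_0 = 147] = 2058

Let v_k = E[τ | X_0 = k]. Boundary: v_0 = v_161 = 0. Recurrence: v_k = 1 + (v_{k-1} + v_{k+1})/2 for 1 ≤ k ≤ 160. The particular solution to v_k − (v_{k-1} + v_{k+1})/2 = 1 is v_k = −k^2. Adding homogeneous solution A + B k and matching boundaries gives v_k = k (161 − k). Substituting k = 147: v_147 = 147 · 14 = 2058.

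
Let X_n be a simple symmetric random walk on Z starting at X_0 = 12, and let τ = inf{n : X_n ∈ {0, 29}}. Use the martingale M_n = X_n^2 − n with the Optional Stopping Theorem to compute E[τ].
E[τ] = 204

M_n = X_n^2 − n is a martingale (since E[X_{n+1}^2 | F_n] = X_n^2 + 1). By OST (τ has finite mean in a bounded region), E[M_τ] = E[M_0] = X_0^2 − 0 = 12^2 = 144. Also E[M_τ] = E[X_τ^2] − E[τ]. The walk exits at 0 or 29, with P(hit 29 first) = 12/29, so E[X_τ^2] = 29^2 · 12/29 + 0 = 348. Thus E[τ] = E[X_τ^2] − E[M_τ] = 348 − 144 = 204 = 12(29 − 12) = 204.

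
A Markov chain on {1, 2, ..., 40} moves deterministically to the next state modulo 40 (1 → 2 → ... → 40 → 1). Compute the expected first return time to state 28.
E[T_28 | X_0 = 28] = 40

The chain cycles deterministically, so starting at state 28 it returns in exactly 40 steps. Equivalently, the stationary distribution is uniform π_j = 1/40 for every state j, so by Kac's formula E[T_28] = 1/π_28 = 40.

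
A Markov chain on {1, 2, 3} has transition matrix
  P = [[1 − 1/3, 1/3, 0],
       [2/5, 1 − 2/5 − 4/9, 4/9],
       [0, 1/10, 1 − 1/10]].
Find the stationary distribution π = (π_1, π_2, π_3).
π = (54/299, 45/299, 200/299)

This is a birth-death chain on three states, which satisfies detailed balance: π_1 · P_{12} = π_2 · P_{21} and π_2 · P_{23} = π_3 · P_{32}.
From π_1 · 1/3 = π_2 · 2/5: π_2/π_1 = (1/3)/(2/5) = 5/6.
From π_2 · 4/9 = π_3 · 1/10: π_3/π_2 = (4/9)/(1/10) = 40/9.
Take π_1 proportional to 1; then unnormalized π = (1, 5/6, 100/27). Normalize by dividing by the sum 299/54:
  π = (54/299, 45/299, 200/299).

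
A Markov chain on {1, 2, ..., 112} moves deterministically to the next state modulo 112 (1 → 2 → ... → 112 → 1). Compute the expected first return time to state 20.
E[T_20 | X_0 = 20] = 112

The chain cycles deterministically, so starting at state 20 it returns in exactly 112 steps. Equivalently, the stationary distribution is uniform π_j = 1/112 for every state j, so by Kac's formula E[T_20] = 1/π_20 = 112.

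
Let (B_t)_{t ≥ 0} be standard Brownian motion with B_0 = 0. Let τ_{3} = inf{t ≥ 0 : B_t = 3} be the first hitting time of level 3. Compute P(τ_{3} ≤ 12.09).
P(τ_{3} ≤ 12.09) = 2(1 − Φ(3/√12.09)) = 2(1 − Φ(0.8628)) ≈ 0.3882

By the reflection principle for standard BM, P(τ_b ≤ t) = 2 · P(B_t ≥ b). Since B_t ~ N(0, t), P(B_t ≥ 3) = 1 − Φ(3/√t) = 1 − Φ(3/√12.09) = 1 − Φ(0.8628) ≈ 0.19412. Doubling: P(τ_{3} ≤ 12.09) ≈ 2 · 0.19412 = 0.38824 ≈ 0.3882.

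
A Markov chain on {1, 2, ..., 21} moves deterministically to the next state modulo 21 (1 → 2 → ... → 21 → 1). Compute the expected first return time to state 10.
E[T_10 | X_0 = 10] = 21

The chain cycles deterministically, so starting at state 10 it returns in exactly 21 steps. Equivalently, the stationary distribution is uniform π_j = 1/21 for every state j, so by Kac's formula E[T_10] = 1/π_10 = 21.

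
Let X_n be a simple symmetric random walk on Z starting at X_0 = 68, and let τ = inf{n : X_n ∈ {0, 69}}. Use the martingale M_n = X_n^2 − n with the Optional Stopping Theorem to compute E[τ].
E[τ] = 68

M_n = X_n^2 − n is a martingale (since E[X_{n+1}^2 | F_n] = X_n^2 + 1). By OST (τ has finite mean in a bounded region), E[M_τ] = E[M_0] = X_0^2 − 0 = 68^2 = 4624. Also E[M_τ] = E[X_τ^2] − E[τ]. The walk exits at 0 or 69, with P(hit 69 first) = 68/69, so E[X_τ^2] = 69^2 · 68/69 + 0 = 4692. Thus E[τ] = E[X_τ^2] − E[M_τ] = 4692 − 4624 = 68 = 68(69 − 68) = 68.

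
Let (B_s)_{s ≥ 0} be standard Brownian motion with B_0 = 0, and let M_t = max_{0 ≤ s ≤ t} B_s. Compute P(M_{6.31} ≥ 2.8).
P(M_{6.31} ≥ 2.8) = 2·P(B_{6.31} ≥ 2.8) = 2(1 − Φ(2.8/√6.31)) ≈ 0.2650

By the reflection principle for Brownian motion, P(M_t ≥ a) = 2 · P(B_t ≥ a) for a ≥ 0. Since B_t ~ N(0, t), P(B_t ≥ 2.8) = 1 − Φ(2.8/√t) = 1 − Φ(2.8/√6.31) = 1 − Φ(1.1147). So
  P(M_{6.31} ≥ 2.8) = 2(1 − Φ(1.1147)) ≈ 0.2650.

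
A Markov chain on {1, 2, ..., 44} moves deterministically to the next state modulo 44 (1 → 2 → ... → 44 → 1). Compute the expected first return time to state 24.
E[T_24 | X_0 = 24] = 44

The chain cycles deterministically, so starting at state 24 it returns in exactly 44 steps. Equivalently, the stationary distribution is uniform π_j = 1/44 for every state j, so by Kac's formula E[T_24] = 1/π_24 = 44.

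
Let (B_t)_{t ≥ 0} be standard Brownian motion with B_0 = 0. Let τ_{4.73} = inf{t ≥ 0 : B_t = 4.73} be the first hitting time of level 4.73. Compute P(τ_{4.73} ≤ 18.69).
P(τ_{4.73} ≤ 18.69) = 2(1 − Φ(4.73/√18.69)) = 2(1 − Φ(1.0941)) ≈ 0.2739

By the reflection principle for standard BM, P(τ_b ≤ t) = 2 · P(B_t ≥ b). Since B_t ~ N(0, t), P(B_t ≥ 4.73) = 1 − Φ(4.73/√t) = 1 − Φ(4.73/√18.69) = 1 − Φ(1.0941) ≈ 0.13696. Doubling: P(τ_{4.73} ≤ 18.69) ≈ 2 · 0.13696 = 0.27392 ≈ 0.2739.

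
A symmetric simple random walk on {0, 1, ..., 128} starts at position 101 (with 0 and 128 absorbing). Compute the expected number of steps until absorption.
E[τ | X_0 = 101] = 2727

Let v_k = E[τ | X_0 = k]. Boundary: v_0 = v_128 = 0. Recurrence: v_k = 1 + (v_{k-1} + v_{k+1})/2 for 1 ≤ k ≤ 127. The particular solution to v_k − (v_{k-1} + v_{k+1})/2 = 1 is v_k = −k^2. Adding homogeneous solution A + B k and matching boundaries gives v_k = k (128 − k). Substituting k = 101: v_101 = 101 · 27 = 2727.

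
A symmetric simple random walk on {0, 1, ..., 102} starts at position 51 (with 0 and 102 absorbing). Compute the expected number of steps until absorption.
E[τ | X_0 = 51] = 2601

Let v_k = E[τ | X_0 = k]. Boundary: v_0 = v_102 = 0. Recurrence: v_k = 1 + (v_{k-1} + v_{k+1})/2 for 1 ≤ k ≤ 101. The particular solution to v_k − (v_{k-1} + v_{k+1})/2 = 1 is v_k = −k^2. Adding homogeneous solution A + B k and matching boundaries gives v_k = k (102 − k). Substituting k = 51: v_51 = 51 · 51 = 2601.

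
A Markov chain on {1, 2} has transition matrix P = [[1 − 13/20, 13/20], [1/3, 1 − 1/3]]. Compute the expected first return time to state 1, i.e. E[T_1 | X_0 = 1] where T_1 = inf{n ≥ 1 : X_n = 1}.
E[T_1 | X_0 = 1] = 1/π_1 = 59/20

For an irreducible recurrent Markov chain with stationary distribution π, E[T_i | X_0 = i] = 1/π_i (Kac's formula). Here π_1 = (1/3)/(13/20 + 1/3) = (1/3)/(59/60) = 20/59, so E[T_1 | X_0 = 1] = 1/π_1 = (13/20 + 1/3)/(1/3) = (59/60)/(1/3) = 59/20.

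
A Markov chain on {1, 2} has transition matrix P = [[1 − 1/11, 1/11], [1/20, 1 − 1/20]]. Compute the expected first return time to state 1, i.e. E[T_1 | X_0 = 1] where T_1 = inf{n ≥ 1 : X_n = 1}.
E[T_1 | X_0 = 1] = 1/π_1 = 31/11

For an irreducible recurrent Markov chain with stationary distribution π, E[T_i | X_0 = i] = 1/π_i (Kac's formula). Here π_1 = (1/20)/(1/11 + 1/20) = (1/20)/(31/220) = 11/31, so E[T_1 | X_0 = 1] = 1/π_1 = (1/11 + 1/20)/(1/20) = (31/220)/(1/20) = 31/11.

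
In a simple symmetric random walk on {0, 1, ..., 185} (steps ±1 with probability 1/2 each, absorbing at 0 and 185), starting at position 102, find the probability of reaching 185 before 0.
P(hit 185 before 0) = 102/185

Let u_k = P(hit 185 before 0 | start at k). Then u_0 = 0, u_185 = 1, and u_k = u_{k-1}/2 + u_{k+1}/2 for 1 ≤ k ≤ 184. This harmonic recurrence is solved by u_k = k/185, giving u_102 = 102/185.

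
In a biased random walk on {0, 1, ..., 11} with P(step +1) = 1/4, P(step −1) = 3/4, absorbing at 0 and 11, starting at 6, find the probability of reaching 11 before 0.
P(hit 11 before 0) = (1 − (3)^6) / (1 − (3)^11) = 364/88573

Let u_k denote P(reach 11 before 0 | start at k). Boundary: u_0 = 0, u_11 = 1. Recurrence: u_k = 1/4·u_{k+1} + 3/4·u_{k-1} for 1 ≤ k ≤ 10. Try u_k = A + B·r^k with r = q/p = (3/4)/(1/4) = 3. Substitution satisfies the recurrence; boundary conditions give:
  u_k = (1 − r^k) / (1 − r^N) = (1 − (3)^6) / (1 − (3)^11) = 364/88573.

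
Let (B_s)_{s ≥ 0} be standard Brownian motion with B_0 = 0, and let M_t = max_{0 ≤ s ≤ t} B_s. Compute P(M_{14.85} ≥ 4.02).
P(M_{14.85} ≥ 4.02) = 2·P(B_{14.85} ≥ 4.02) = 2(1 − Φ(4.02/√14.85)) ≈ 0.2969

By the reflection principle for Brownian motion, P(M_t ≥ a) = 2 · P(B_t ≥ a) for a ≥ 0. Since B_t ~ N(0, t), P(B_t ≥ 4.02) = 1 − Φ(4.02/√t) = 1 − Φ(4.02/√14.85) = 1 − Φ(1.0432). So
  P(M_{14.85} ≥ 4.02) = 2(1 − Φ(1.0432)) ≈ 0.2969.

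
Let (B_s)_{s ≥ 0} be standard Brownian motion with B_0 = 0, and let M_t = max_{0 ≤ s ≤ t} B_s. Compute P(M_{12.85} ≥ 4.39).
P(M_{12.85} ≥ 4.39) = 2·P(B_{12.85} ≥ 4.39) = 2(1 − Φ(4.39/√12.85)) ≈ 0.2207

By the reflection principle for Brownian motion, P(M_t ≥ a) = 2 · P(B_t ≥ a) for a ≥ 0. Since B_t ~ N(0, t), P(B_t ≥ 4.39) = 1 − Φ(4.39/√t) = 1 − Φ(4.39/√12.85) = 1 − Φ(1.2247). So
  P(M_{12.85} ≥ 4.39) = 2(1 − Φ(1.2247)) ≈ 0.2207.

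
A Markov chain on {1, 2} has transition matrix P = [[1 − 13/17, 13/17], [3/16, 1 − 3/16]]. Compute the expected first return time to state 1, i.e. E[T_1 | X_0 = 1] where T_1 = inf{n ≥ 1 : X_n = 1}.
E[T_1 | X_0 = 1] = 1/π_1 = 259/51

For an irreducible recurrent Markov chain with stationary distribution π, E[T_i | X_0 = i] = 1/π_i (Kac's formula). Here π_1 = (3/16)/(13/17 + 3/16) = (3/16)/(259/272) = 51/259, so E[T_1 | X_0 = 1] = 1/π_1 = (13/17 + 3/16)/(3/16) = (259/272)/(3/16) = 259/51.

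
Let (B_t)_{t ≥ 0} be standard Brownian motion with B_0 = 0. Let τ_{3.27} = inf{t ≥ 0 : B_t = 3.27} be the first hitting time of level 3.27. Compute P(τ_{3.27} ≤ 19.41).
P(τ_{3.27} ≤ 19.41) = 2(1 − Φ(3.27/√19.41)) = 2(1 − Φ(0.7422)) ≈ 0.4580

By the reflection principle for standard BM, P(τ_b ≤ t) = 2 · P(B_t ≥ b). Since B_t ~ N(0, t), P(B_t ≥ 3.27) = 1 − Φ(3.27/√t) = 1 − Φ(3.27/√19.41) = 1 − Φ(0.7422) ≈ 0.22898. Doubling: P(τ_{3.27} ≤ 19.41) ≈ 2 · 0.22898 = 0.45796 ≈ 0.4580.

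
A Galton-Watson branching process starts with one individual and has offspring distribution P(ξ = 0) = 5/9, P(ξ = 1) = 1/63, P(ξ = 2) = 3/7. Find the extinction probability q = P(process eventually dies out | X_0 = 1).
q = 1

Mean offspring μ = 0·5/9 + 1·1/63 + 2·3/7 = 55/63 ≤ 1. For μ ≤ 1 with offspring not concentrated at 1, the Galton-Watson process goes extinct almost surely, so q = 1.
(Algebraic check: The pgf is f(s) = 5/9 + 1/63·s + 3/7·s². The extinction probability q is the smallest fixed point of f in [0, 1]. Setting s = f(s):
  3/7·s² + (1/63 − 1)·s + 5/9 = 0
  3/7·s² − (5/9 + 3/7)·s + 5/9 = 0
which factors as (s − 1)·(3/7·s − 5/9) = 0, giving roots s = 1 and s = (5/9)/(3/7) = 35/27. Since 35/27 ≥ 1, the smallest root in [0, 1] is s = 1.)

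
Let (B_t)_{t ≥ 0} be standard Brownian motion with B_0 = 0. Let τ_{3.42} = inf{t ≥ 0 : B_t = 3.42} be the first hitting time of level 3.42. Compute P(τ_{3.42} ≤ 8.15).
P(τ_{3.42} ≤ 8.15) = 2(1 − Φ(3.42/√8.15)) = 2(1 − Φ(1.1980)) ≈ 0.2309

By the reflection principle for standard BM, P(τ_b ≤ t) = 2 · P(B_t ≥ b). Since B_t ~ N(0, t), P(B_t ≥ 3.42) = 1 − Φ(3.42/√t) = 1 − Φ(3.42/√8.15) = 1 − Φ(1.1980) ≈ 0.11546. Doubling: P(τ_{3.42} ≤ 8.15) ≈ 2 · 0.11546 = 0.23092 ≈ 0.2309.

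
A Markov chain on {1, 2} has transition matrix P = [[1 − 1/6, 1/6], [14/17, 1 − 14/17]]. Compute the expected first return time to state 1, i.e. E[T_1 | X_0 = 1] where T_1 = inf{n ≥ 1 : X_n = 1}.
E[T_1 | X_0 = 1] = 1/π_1 = 101/84

For an irreducible recurrent Markov chain with stationary distribution π, E[T_i | X_0 = i] = 1/π_i (Kac's formula). Here π_1 = (14/17)/(1/6 + 14/17) = (14/17)/(101/102) = 84/101, so E[T_1 | X_0 = 1] = 1/π_1 = (1/6 + 14/17)/(14/17) = (101/102)/(14/17) = 101/84.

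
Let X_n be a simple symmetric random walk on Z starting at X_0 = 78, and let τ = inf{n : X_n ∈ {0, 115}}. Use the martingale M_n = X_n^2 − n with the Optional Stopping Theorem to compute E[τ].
E[τ] = 2886

M_n = X_n^2 − n is a martingale (since E[X_{n+1}^2 | F_n] = X_n^2 + 1). By OST (τ has finite mean in a bounded region), E[M_τ] = E[M_0] = X_0^2 − 0 = 78^2 = 6084. Also E[M_τ] = E[X_τ^2] − E[τ]. The walk exits at 0 or 115, with P(hit 115 first) = 78/115, so E[X_τ^2] = 115^2 · 78/115 + 0 = 8970. Thus E[τ] = E[X_τ^2] − E[M_τ] = 8970 − 6084 = 2886 = 78(115 − 78) = 2886.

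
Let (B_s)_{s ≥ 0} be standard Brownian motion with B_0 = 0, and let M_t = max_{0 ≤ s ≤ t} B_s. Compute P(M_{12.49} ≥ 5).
P(M_{12.49} ≥ 5) = 2·P(B_{12.49} ≥ 5) = 2(1 − Φ(5/√12.49)) ≈ 0.1571

By the reflection principle for Brownian motion, P(M_t ≥ a) = 2 · P(B_t ≥ a) for a ≥ 0. Since B_t ~ N(0, t), P(B_t ≥ 5) = 1 − Φ(5/√t) = 1 − Φ(5/√12.49) = 1 − Φ(1.4148). So
  P(M_{12.49} ≥ 5) = 2(1 − Φ(1.4148)) ≈ 0.1571.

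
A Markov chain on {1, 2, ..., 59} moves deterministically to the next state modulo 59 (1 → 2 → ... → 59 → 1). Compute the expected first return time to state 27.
E[T_27 | X_0 = 27] = 59

The chain cycles deterministically, so starting at state 27 it returns in exactly 59 steps. Equivalently, the stationary distribution is uniform π_j = 1/59 for every state j, so by Kac's formula E[T_27] = 1/π_27 = 59.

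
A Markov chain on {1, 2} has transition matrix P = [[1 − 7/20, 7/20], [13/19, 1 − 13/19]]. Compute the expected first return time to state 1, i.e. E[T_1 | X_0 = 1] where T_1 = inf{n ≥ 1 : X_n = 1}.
E[T_1 | X_0 = 1] = 1/π_1 = 393/260

For an irreducible recurrent Markov chain with stationary distribution π, E[T_i | X_0 = i] = 1/π_i (Kac's formula). Here π_1 = (13/19)/(7/20 + 13/19) = (13/19)/(393/380) = 260/393, so E[T_1 | X_0 = 1] = 1/π_1 = (7/20 + 13/19)/(13/19) = (393/380)/(13/19) = 393/260.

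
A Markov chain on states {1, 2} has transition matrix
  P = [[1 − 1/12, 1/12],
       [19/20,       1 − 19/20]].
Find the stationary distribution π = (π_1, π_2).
π_1 = 57/62, π_2 = 5/62

Solve πP = π with π_1 + π_2 = 1. From πP = π: π_1 · (1 − 1/12) + π_2 · 19/20 = π_1 ⇒ π_2 · 19/20 = π_1 · 1/12 ⇒ π_2/π_1 = (1/12)/(19/20) = 5/57. Together with π_1 + π_2 = 1:
  π_1 = (19/20)/(1/12 + 19/20) = (19/20)/(31/30) = 57/62,
  π_2 = (1/12)/(1/12 + 19/20) = (1/12)/(31/30) = 5/62.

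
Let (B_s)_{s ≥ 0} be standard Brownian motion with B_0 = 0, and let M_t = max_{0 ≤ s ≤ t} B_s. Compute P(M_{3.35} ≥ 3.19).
P(M_{3.35} ≥ 3.19) = 2·P(B_{3.35} ≥ 3.19) = 2(1 − Φ(3.19/√3.35)) ≈ 0.0814

By the reflection principle for Brownian motion, P(M_t ≥ a) = 2 · P(B_t ≥ a) for a ≥ 0. Since B_t ~ N(0, t), P(B_t ≥ 3.19) = 1 − Φ(3.19/√t) = 1 − Φ(3.19/√3.35) = 1 − Φ(1.7429). So
  P(M_{3.35} ≥ 3.19) = 2(1 − Φ(1.7429)) ≈ 0.0814.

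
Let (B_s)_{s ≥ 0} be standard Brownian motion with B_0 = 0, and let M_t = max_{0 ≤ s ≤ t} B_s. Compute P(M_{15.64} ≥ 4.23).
P(M_{15.64} ≥ 4.23) = 2·P(B_{15.64} ≥ 4.23) = 2(1 − Φ(4.23/√15.64)) ≈ 0.2848

By the reflection principle for Brownian motion, P(M_t ≥ a) = 2 · P(B_t ≥ a) for a ≥ 0. Since B_t ~ N(0, t), P(B_t ≥ 4.23) = 1 − Φ(4.23/√t) = 1 − Φ(4.23/√15.64) = 1 − Φ(1.0696). So
  P(M_{15.64} ≥ 4.23) = 2(1 − Φ(1.0696)) ≈ 0.2848.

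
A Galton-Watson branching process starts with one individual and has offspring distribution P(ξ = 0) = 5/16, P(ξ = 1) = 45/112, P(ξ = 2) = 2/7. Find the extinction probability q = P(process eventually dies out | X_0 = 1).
q = 1

Mean offspring μ = 0·5/16 + 1·45/112 + 2·2/7 = 109/112 ≤ 1. For μ ≤ 1 with offspring not concentrated at 1, the Galton-Watson process goes extinct almost surely, so q = 1.
(Algebraic check: The pgf is f(s) = 5/16 + 45/112·s + 2/7·s². The extinction probability q is the smallest fixed point of f in [0, 1]. Setting s = f(s):
  2/7·s² + (45/112 − 1)·s + 5/16 = 0
  2/7·s² − (5/16 + 2/7)·s + 5/16 = 0
which factors as (s − 1)·(2/7·s − 5/16) = 0, giving roots s = 1 and s = (5/16)/(2/7) = 35/32. Since 35/32 ≥ 1, the smallest root in [0, 1] is s = 1.)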